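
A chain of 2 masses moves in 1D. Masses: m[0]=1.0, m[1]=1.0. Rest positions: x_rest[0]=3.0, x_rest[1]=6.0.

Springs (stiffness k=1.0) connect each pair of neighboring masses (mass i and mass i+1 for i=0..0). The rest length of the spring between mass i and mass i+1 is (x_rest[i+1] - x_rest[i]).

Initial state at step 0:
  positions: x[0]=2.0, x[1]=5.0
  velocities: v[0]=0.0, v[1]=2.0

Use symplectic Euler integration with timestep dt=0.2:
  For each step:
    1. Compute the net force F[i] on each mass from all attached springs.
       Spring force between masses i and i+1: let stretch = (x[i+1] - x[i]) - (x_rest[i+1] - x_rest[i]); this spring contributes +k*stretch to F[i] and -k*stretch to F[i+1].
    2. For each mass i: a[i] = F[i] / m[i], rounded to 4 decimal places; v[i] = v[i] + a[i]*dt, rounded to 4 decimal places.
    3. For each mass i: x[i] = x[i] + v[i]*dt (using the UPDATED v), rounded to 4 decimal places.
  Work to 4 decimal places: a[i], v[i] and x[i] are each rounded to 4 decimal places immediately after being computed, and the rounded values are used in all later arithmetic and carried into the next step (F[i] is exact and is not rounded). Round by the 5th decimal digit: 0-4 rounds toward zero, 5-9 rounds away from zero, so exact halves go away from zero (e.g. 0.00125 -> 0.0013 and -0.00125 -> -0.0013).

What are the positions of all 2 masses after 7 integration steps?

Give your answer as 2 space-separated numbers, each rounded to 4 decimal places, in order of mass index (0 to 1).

Step 0: x=[2.0000 5.0000] v=[0.0000 2.0000]
Step 1: x=[2.0000 5.4000] v=[0.0000 2.0000]
Step 2: x=[2.0160 5.7840] v=[0.0800 1.9200]
Step 3: x=[2.0627 6.1373] v=[0.2336 1.7664]
Step 4: x=[2.1524 6.4476] v=[0.4485 1.5515]
Step 5: x=[2.2939 6.7061] v=[0.7075 1.2925]
Step 6: x=[2.4919 6.9081] v=[0.9899 1.0101]
Step 7: x=[2.7465 7.0535] v=[1.2731 0.7269]

Answer: 2.7465 7.0535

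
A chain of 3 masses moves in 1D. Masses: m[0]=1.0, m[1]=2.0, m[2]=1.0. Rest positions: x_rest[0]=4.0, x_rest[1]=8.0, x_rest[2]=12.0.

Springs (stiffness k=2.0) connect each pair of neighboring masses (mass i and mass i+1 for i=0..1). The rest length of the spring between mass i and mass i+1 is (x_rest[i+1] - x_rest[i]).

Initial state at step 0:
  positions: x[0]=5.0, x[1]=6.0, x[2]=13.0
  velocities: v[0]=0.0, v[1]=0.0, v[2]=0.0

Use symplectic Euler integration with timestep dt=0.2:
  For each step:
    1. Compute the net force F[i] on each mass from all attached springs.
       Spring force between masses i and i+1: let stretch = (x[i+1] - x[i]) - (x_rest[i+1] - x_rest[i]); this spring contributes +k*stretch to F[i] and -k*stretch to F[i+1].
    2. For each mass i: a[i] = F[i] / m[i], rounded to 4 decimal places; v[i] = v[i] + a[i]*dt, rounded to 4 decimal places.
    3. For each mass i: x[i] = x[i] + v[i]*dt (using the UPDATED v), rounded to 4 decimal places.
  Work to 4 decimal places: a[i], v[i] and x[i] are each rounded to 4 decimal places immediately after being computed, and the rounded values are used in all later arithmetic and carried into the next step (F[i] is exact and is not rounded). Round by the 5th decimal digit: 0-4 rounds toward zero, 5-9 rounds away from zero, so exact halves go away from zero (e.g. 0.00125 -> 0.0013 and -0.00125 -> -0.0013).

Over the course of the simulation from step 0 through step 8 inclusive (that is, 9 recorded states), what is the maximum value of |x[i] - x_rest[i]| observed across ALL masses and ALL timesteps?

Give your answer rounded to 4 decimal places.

Answer: 2.0197

Derivation:
Step 0: x=[5.0000 6.0000 13.0000] v=[0.0000 0.0000 0.0000]
Step 1: x=[4.7600 6.2400 12.7600] v=[-1.2000 1.2000 -1.2000]
Step 2: x=[4.3184 6.6816 12.3184] v=[-2.2080 2.2080 -2.2080]
Step 3: x=[3.7459 7.2541 11.7459] v=[-2.8627 2.8627 -2.8627]
Step 4: x=[3.1340 7.8660 11.1340] v=[-3.0594 3.0594 -3.0594]
Step 5: x=[2.5807 8.4193 10.5807] v=[-2.7666 2.7666 -2.7666]
Step 6: x=[2.1745 8.8255 10.1745] v=[-2.0312 2.0312 -2.0312]
Step 7: x=[1.9803 9.0197 9.9803] v=[-0.9708 0.9708 -0.9708]
Step 8: x=[2.0293 8.9707 10.0293] v=[0.2450 -0.2450 0.2450]
Max displacement = 2.0197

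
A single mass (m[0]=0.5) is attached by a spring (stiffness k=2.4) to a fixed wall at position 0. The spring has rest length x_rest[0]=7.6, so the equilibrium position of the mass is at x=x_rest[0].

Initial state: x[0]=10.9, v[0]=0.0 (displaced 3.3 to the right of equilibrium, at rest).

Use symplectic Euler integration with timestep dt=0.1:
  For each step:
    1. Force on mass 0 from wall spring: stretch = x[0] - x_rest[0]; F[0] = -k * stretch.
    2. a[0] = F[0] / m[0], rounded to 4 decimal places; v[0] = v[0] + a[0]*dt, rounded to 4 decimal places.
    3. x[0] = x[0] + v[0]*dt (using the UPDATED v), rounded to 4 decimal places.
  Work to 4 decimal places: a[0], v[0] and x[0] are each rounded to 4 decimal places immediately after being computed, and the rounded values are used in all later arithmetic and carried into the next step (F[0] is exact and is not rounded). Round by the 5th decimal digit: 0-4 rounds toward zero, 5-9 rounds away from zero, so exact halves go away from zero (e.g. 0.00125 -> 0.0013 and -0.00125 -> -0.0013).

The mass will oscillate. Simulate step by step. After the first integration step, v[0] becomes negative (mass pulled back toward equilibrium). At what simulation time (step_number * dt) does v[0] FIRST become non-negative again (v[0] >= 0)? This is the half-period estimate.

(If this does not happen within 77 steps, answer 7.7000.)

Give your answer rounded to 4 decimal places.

Step 0: x=[10.9000] v=[0.0000]
Step 1: x=[10.7416] v=[-1.5840]
Step 2: x=[10.4324] v=[-3.0920]
Step 3: x=[9.9872] v=[-4.4516]
Step 4: x=[9.4275] v=[-5.5975]
Step 5: x=[8.7800] v=[-6.4747]
Step 6: x=[8.0759] v=[-7.0411]
Step 7: x=[7.3490] v=[-7.2695]
Step 8: x=[6.6341] v=[-7.1490]
Step 9: x=[5.9656] v=[-6.6854]
Step 10: x=[5.3755] v=[-5.9009]
Step 11: x=[4.8922] v=[-4.8331]
Step 12: x=[4.5389] v=[-3.5334]
Step 13: x=[4.3325] v=[-2.0641]
Step 14: x=[4.2829] v=[-0.4957]
Step 15: x=[4.3926] v=[1.0965]
First v>=0 after going negative at step 15, time=1.5000

Answer: 1.5000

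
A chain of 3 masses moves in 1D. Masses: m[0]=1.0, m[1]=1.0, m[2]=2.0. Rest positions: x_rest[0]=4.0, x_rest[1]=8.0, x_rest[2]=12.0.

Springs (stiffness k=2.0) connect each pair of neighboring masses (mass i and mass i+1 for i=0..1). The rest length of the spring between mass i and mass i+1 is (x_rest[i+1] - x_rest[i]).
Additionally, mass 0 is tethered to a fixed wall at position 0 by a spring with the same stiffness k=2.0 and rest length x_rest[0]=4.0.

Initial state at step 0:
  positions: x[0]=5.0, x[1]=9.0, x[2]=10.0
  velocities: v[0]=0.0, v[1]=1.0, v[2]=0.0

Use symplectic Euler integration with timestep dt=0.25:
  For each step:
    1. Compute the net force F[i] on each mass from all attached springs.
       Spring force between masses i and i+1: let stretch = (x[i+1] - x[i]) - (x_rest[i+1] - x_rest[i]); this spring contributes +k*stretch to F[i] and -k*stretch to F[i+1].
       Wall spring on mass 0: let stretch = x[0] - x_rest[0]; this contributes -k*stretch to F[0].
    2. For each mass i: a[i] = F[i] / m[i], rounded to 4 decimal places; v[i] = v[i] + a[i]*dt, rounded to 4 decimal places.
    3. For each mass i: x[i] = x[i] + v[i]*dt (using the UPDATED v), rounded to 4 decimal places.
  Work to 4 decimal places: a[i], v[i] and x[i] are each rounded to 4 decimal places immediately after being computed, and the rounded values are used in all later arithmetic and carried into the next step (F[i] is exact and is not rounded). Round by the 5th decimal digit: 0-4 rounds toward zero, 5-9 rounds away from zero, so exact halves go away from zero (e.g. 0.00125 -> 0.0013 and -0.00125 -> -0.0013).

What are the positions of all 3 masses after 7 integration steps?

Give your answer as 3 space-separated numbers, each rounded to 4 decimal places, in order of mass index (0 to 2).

Answer: 2.3254 6.3660 12.6789

Derivation:
Step 0: x=[5.0000 9.0000 10.0000] v=[0.0000 1.0000 0.0000]
Step 1: x=[4.8750 8.8750 10.1875] v=[-0.5000 -0.5000 0.7500]
Step 2: x=[4.6406 8.4141 10.5430] v=[-0.9375 -1.8438 1.4219]
Step 3: x=[4.2978 7.7476 11.0154] v=[-1.3711 -2.6661 1.8897]
Step 4: x=[3.8490 7.0583 11.5336] v=[-1.7951 -2.7571 2.0728]
Step 5: x=[3.3203 6.5273 12.0221] v=[-2.1150 -2.1241 1.9540]
Step 6: x=[2.7774 6.2823 12.4172] v=[-2.1717 -0.9802 1.5803]
Step 7: x=[2.3254 6.3660 12.6789] v=[-1.8080 0.3348 1.0466]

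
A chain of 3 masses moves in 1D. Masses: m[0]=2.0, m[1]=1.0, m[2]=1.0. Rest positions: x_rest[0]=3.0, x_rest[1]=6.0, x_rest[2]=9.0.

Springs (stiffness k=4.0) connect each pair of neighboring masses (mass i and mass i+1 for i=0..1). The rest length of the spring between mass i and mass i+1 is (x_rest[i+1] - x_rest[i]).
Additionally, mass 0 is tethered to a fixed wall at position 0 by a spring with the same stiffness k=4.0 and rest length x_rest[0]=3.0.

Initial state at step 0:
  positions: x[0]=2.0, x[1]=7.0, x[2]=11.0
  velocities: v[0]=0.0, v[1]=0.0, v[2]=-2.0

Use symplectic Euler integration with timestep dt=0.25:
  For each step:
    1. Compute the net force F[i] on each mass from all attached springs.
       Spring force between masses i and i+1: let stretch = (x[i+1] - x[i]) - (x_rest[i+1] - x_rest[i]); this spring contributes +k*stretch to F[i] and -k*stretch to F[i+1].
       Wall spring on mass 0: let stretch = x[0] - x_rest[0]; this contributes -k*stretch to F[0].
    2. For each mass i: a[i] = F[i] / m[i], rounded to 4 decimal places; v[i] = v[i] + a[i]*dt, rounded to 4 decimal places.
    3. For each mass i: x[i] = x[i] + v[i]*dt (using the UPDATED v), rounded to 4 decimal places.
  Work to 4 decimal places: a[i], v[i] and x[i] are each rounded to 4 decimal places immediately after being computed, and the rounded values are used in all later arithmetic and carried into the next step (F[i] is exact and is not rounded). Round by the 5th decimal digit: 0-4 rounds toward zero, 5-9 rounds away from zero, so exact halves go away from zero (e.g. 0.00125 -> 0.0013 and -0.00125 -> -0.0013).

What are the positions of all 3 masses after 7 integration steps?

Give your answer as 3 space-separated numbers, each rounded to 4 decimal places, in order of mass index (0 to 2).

Answer: 3.3368 5.3758 6.7797

Derivation:
Step 0: x=[2.0000 7.0000 11.0000] v=[0.0000 0.0000 -2.0000]
Step 1: x=[2.3750 6.7500 10.2500] v=[1.5000 -1.0000 -3.0000]
Step 2: x=[3.0000 6.2813 9.3750] v=[2.5000 -1.8750 -3.5000]
Step 3: x=[3.6602 5.7657 8.4766] v=[2.6407 -2.0626 -3.5937]
Step 4: x=[4.1261 5.4014 7.6505] v=[1.8634 -1.4572 -3.3046]
Step 5: x=[4.2356 5.2806 7.0121] v=[0.4380 -0.4834 -2.5537]
Step 6: x=[3.9463 5.3314 6.6908] v=[-1.1573 0.2031 -1.2852]
Step 7: x=[3.3368 5.3758 6.7797] v=[-2.4379 0.1774 0.3554]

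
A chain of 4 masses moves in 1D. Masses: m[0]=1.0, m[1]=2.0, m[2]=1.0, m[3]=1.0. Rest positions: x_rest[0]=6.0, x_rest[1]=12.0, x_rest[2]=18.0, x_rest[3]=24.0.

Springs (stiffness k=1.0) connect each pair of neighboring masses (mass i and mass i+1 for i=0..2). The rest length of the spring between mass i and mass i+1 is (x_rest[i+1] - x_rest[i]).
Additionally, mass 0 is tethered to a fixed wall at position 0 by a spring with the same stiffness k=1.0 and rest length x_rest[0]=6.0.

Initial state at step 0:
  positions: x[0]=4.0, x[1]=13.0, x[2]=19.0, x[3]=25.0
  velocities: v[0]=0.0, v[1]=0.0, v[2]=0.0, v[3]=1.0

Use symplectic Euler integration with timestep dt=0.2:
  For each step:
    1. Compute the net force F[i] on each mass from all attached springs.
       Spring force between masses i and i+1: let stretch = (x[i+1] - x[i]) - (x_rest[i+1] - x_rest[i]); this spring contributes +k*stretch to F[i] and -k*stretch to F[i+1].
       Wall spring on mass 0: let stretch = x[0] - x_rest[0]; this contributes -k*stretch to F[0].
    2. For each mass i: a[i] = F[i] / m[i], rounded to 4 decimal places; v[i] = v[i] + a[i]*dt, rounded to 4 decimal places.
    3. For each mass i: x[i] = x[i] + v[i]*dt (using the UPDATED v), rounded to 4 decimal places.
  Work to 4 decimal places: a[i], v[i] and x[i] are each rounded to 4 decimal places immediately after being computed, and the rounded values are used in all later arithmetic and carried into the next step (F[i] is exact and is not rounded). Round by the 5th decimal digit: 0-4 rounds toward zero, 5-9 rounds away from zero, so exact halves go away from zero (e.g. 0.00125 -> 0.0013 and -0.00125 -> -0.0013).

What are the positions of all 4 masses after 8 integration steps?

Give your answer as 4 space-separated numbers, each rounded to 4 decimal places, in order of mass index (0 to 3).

Answer: 8.0587 11.9389 19.1358 26.0350

Derivation:
Step 0: x=[4.0000 13.0000 19.0000 25.0000] v=[0.0000 0.0000 0.0000 1.0000]
Step 1: x=[4.2000 12.9400 19.0000 25.2000] v=[1.0000 -0.3000 0.0000 1.0000]
Step 2: x=[4.5816 12.8264 19.0056 25.3920] v=[1.9080 -0.5680 0.0280 0.9600]
Step 3: x=[5.1097 12.6715 19.0195 25.5685] v=[2.6406 -0.7746 0.0694 0.8827]
Step 4: x=[5.7359 12.4923 19.0414 25.7231] v=[3.1310 -0.8960 0.1096 0.7729]
Step 5: x=[6.4029 12.3090 19.0686 25.8504] v=[3.3351 -0.9167 0.1361 0.6366]
Step 6: x=[7.0500 12.1427 19.0967 25.9464] v=[3.2357 -0.8313 0.1405 0.4802]
Step 7: x=[7.6188 12.0137 19.1206 26.0085] v=[2.8442 -0.6452 0.1196 0.3103]
Step 8: x=[8.0587 11.9389 19.1358 26.0350] v=[2.1994 -0.3740 0.0758 0.1327]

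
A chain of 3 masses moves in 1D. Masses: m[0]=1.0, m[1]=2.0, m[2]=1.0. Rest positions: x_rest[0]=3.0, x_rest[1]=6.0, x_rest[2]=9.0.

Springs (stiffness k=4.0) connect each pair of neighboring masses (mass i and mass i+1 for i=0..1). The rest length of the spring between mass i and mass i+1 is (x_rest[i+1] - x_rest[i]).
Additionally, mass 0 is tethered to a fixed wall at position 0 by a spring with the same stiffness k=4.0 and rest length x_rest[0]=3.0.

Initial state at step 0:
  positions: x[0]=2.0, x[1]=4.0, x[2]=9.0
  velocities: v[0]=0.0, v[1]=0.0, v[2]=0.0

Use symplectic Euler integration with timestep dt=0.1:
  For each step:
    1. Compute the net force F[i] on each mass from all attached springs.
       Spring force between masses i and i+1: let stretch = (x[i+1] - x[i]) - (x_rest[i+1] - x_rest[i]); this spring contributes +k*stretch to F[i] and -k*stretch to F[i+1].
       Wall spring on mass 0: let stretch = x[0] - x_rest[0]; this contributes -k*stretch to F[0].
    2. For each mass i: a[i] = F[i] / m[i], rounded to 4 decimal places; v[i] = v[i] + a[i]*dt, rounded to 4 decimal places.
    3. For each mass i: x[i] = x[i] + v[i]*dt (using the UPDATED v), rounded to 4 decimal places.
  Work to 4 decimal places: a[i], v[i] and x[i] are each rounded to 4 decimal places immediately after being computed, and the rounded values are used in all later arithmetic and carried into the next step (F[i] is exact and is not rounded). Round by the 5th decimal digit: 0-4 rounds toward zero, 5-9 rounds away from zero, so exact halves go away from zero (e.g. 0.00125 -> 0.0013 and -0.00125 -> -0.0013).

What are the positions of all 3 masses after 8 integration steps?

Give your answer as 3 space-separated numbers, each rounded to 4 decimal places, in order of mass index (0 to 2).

Answer: 2.3604 5.4550 7.1320

Derivation:
Step 0: x=[2.0000 4.0000 9.0000] v=[0.0000 0.0000 0.0000]
Step 1: x=[2.0000 4.0600 8.9200] v=[0.0000 0.6000 -0.8000]
Step 2: x=[2.0024 4.1760 8.7656] v=[0.0240 1.1600 -1.5440]
Step 3: x=[2.0117 4.3403 8.5476] v=[0.0925 1.6432 -2.1798]
Step 4: x=[2.0336 4.5422 8.2813] v=[0.2193 2.0189 -2.6627]
Step 5: x=[2.0745 4.7687 7.9855] v=[0.4093 2.2650 -2.9583]
Step 6: x=[2.1402 5.0057 7.6810] v=[0.6572 2.3695 -3.0450]
Step 7: x=[2.2349 5.2389 7.3895] v=[0.9473 2.3315 -2.9151]
Step 8: x=[2.3604 5.4550 7.1320] v=[1.2549 2.1608 -2.5753]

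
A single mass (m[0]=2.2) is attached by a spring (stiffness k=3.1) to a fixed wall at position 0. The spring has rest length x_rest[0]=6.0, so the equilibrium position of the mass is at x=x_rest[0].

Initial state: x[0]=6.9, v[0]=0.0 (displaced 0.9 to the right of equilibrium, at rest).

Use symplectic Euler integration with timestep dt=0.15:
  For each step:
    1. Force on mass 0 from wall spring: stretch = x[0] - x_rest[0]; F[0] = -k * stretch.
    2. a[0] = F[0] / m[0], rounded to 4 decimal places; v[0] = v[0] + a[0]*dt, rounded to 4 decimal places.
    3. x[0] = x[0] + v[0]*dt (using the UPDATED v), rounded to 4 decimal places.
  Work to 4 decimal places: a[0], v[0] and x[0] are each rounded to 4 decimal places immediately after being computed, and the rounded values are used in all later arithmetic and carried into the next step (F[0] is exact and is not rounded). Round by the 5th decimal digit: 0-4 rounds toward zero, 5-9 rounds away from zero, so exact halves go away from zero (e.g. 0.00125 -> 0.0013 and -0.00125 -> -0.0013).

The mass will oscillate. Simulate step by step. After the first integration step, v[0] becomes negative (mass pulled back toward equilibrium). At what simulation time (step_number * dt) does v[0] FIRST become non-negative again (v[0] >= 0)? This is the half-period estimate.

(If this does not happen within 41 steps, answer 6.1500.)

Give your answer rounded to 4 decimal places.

Answer: 2.7000

Derivation:
Step 0: x=[6.9000] v=[0.0000]
Step 1: x=[6.8715] v=[-0.1902]
Step 2: x=[6.8153] v=[-0.3744]
Step 3: x=[6.7333] v=[-0.5467]
Step 4: x=[6.6280] v=[-0.7017]
Step 5: x=[6.5028] v=[-0.8344]
Step 6: x=[6.3617] v=[-0.9407]
Step 7: x=[6.2091] v=[-1.0172]
Step 8: x=[6.0499] v=[-1.0614]
Step 9: x=[5.8891] v=[-1.0719]
Step 10: x=[5.7318] v=[-1.0485]
Step 11: x=[5.5830] v=[-0.9918]
Step 12: x=[5.4474] v=[-0.9037]
Step 13: x=[5.3294] v=[-0.7869]
Step 14: x=[5.2326] v=[-0.6452]
Step 15: x=[5.1602] v=[-0.4830]
Step 16: x=[5.1144] v=[-0.3055]
Step 17: x=[5.0967] v=[-0.1183]
Step 18: x=[5.1076] v=[0.0726]
First v>=0 after going negative at step 18, time=2.7000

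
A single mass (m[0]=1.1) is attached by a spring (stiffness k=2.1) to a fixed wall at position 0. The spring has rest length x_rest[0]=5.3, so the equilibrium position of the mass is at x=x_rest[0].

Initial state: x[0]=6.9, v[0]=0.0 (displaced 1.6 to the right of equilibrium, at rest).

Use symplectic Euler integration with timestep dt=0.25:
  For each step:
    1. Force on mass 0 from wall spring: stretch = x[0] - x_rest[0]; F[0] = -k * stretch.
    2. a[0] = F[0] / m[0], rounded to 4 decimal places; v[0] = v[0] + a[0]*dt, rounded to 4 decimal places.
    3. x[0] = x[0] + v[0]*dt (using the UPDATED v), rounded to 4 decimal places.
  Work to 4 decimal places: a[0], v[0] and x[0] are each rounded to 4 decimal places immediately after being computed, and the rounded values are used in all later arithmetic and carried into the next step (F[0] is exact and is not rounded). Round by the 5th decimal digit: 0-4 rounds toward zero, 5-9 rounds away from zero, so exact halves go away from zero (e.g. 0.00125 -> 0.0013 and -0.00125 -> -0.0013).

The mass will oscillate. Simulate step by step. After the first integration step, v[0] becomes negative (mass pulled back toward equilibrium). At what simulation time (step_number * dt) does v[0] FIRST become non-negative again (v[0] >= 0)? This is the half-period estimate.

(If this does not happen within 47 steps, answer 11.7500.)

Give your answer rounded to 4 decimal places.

Step 0: x=[6.9000] v=[0.0000]
Step 1: x=[6.7091] v=[-0.7636]
Step 2: x=[6.3501] v=[-1.4361]
Step 3: x=[5.8658] v=[-1.9373]
Step 4: x=[5.3140] v=[-2.2074]
Step 5: x=[4.7605] v=[-2.2141]
Step 6: x=[4.2714] v=[-1.9566]
Step 7: x=[3.9050] v=[-1.4657]
Step 8: x=[3.7050] v=[-0.7999]
Step 9: x=[3.6953] v=[-0.0387]
Step 10: x=[3.8771] v=[0.7272]
First v>=0 after going negative at step 10, time=2.5000

Answer: 2.5000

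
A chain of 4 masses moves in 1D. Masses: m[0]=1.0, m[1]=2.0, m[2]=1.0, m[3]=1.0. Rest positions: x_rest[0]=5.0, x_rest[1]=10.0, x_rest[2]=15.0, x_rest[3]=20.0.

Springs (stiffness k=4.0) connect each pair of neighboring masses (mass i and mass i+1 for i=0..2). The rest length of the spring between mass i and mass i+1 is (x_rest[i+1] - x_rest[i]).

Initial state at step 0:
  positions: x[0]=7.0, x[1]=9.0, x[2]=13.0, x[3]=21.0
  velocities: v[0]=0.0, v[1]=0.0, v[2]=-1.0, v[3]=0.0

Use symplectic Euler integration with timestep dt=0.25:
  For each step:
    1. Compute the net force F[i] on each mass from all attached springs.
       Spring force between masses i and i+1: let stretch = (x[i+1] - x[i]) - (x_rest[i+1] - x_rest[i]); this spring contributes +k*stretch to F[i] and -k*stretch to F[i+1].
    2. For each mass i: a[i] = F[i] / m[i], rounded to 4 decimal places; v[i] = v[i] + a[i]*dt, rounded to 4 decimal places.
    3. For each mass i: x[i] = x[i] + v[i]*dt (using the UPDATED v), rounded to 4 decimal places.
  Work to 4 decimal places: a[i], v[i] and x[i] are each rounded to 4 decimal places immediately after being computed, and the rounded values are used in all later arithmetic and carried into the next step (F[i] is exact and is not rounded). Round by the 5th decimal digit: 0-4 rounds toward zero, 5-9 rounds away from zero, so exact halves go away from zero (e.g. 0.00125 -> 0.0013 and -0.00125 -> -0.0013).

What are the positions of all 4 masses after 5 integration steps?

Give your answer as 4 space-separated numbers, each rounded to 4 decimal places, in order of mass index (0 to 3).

Answer: 2.5049 10.7290 15.2540 18.5332

Derivation:
Step 0: x=[7.0000 9.0000 13.0000 21.0000] v=[0.0000 0.0000 -1.0000 0.0000]
Step 1: x=[6.2500 9.2500 13.7500 20.2500] v=[-3.0000 1.0000 3.0000 -3.0000]
Step 2: x=[5.0000 9.6875 15.0000 19.1250] v=[-5.0000 1.7500 5.0000 -4.5000]
Step 3: x=[3.6719 10.2031 15.9531 18.2188] v=[-5.3125 2.0625 3.8125 -3.6250]
Step 4: x=[2.7266 10.6211 16.0352 17.9961] v=[-3.7813 1.6719 0.3282 -0.8907]
Step 5: x=[2.5049 10.7290 15.2540 18.5332] v=[-0.8868 0.4317 -3.1250 2.1484]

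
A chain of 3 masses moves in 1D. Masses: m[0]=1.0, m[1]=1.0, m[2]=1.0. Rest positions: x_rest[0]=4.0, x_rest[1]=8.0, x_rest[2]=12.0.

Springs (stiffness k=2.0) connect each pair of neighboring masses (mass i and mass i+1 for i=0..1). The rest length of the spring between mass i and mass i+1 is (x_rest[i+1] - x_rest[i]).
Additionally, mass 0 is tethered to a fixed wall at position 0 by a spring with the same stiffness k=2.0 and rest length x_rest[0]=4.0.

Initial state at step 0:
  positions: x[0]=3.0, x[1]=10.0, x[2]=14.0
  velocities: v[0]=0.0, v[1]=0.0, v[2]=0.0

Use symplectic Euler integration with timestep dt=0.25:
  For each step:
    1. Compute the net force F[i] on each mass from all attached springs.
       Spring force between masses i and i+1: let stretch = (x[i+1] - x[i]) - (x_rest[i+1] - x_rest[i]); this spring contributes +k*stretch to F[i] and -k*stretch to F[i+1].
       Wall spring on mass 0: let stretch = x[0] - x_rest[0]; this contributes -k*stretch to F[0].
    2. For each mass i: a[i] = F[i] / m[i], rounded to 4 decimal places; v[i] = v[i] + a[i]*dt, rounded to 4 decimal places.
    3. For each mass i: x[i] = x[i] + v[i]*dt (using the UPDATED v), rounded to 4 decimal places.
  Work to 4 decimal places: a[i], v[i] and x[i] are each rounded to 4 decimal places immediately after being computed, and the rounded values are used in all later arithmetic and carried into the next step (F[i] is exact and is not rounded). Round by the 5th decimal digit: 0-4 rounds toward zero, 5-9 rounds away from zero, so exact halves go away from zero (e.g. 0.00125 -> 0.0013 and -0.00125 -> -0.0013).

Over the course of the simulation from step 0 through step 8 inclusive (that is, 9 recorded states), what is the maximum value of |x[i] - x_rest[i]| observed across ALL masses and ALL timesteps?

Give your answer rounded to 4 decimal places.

Step 0: x=[3.0000 10.0000 14.0000] v=[0.0000 0.0000 0.0000]
Step 1: x=[3.5000 9.6250 14.0000] v=[2.0000 -1.5000 0.0000]
Step 2: x=[4.3281 9.0313 13.9531] v=[3.3125 -2.3750 -0.1875]
Step 3: x=[5.2031 8.4649 13.7910] v=[3.5001 -2.2657 -0.6484]
Step 4: x=[5.8355 8.1565 13.4631] v=[2.5295 -1.2336 -1.3115]
Step 5: x=[6.0286 8.2213 12.9719] v=[0.7723 0.2592 -1.9648]
Step 6: x=[5.7422 8.6059 12.3869] v=[-1.1457 1.5382 -2.3401]
Step 7: x=[5.0960 9.1051 11.8293] v=[-2.5850 1.9969 -2.2306]
Step 8: x=[4.3139 9.4437 11.4311] v=[-3.1285 1.3545 -1.5927]
Max displacement = 2.0286

Answer: 2.0286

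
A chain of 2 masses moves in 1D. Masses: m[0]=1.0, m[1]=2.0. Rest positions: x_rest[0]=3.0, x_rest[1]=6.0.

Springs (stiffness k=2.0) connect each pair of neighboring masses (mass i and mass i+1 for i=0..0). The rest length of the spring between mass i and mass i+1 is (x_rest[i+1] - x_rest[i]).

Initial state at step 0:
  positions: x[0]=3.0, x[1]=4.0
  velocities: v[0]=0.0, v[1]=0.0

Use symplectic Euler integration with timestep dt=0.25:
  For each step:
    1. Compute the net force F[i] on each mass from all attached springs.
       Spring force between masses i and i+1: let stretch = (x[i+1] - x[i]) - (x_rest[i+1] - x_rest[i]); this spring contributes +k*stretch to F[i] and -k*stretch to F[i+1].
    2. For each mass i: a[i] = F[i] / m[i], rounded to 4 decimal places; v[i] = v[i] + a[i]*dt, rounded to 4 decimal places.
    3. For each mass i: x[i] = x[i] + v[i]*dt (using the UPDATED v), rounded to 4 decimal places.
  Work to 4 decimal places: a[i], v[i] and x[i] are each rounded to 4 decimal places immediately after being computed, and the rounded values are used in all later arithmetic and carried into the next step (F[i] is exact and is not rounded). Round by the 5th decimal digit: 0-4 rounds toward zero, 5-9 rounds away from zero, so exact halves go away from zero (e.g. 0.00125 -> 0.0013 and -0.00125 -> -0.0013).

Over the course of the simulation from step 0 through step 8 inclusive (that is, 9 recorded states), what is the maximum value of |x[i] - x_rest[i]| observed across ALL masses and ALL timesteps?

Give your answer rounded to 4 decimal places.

Answer: 2.6872

Derivation:
Step 0: x=[3.0000 4.0000] v=[0.0000 0.0000]
Step 1: x=[2.7500 4.1250] v=[-1.0000 0.5000]
Step 2: x=[2.2969 4.3516] v=[-1.8125 0.9063]
Step 3: x=[1.7256 4.6373] v=[-2.2852 1.1426]
Step 4: x=[1.1433 4.9285] v=[-2.3294 1.1647]
Step 5: x=[0.6591 5.1706] v=[-1.9368 0.9684]
Step 6: x=[0.3638 5.3182] v=[-1.1811 0.5905]
Step 7: x=[0.3128 5.3437] v=[-0.2039 0.1019]
Step 8: x=[0.5157 5.2423] v=[0.8116 -0.4058]
Max displacement = 2.6872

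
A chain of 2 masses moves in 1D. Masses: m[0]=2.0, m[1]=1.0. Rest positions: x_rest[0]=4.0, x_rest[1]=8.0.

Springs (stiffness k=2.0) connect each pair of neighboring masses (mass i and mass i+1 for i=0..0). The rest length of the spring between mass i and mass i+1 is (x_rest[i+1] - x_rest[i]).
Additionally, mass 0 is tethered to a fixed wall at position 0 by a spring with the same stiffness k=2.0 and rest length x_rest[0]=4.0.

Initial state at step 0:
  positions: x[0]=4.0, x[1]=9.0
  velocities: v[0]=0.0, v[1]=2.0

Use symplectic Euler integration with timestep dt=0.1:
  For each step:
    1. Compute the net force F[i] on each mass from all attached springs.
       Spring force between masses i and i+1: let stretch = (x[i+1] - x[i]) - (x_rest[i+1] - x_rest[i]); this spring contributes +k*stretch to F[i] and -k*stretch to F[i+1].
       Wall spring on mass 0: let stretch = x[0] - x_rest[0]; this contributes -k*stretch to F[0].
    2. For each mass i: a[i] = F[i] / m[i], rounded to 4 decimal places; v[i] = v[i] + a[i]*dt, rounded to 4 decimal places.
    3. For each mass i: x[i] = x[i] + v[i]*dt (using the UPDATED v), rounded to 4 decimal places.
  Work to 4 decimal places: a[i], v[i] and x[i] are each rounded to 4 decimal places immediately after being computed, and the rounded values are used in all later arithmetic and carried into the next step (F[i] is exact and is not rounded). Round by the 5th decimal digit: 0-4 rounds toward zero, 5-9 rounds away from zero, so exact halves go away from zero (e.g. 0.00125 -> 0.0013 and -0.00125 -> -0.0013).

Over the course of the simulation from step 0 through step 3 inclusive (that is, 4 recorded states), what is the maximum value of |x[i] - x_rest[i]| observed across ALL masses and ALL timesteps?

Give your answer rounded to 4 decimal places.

Answer: 1.4671

Derivation:
Step 0: x=[4.0000 9.0000] v=[0.0000 2.0000]
Step 1: x=[4.0100 9.1800] v=[0.1000 1.8000]
Step 2: x=[4.0316 9.3366] v=[0.2160 1.5660]
Step 3: x=[4.0659 9.4671] v=[0.3433 1.3050]
Max displacement = 1.4671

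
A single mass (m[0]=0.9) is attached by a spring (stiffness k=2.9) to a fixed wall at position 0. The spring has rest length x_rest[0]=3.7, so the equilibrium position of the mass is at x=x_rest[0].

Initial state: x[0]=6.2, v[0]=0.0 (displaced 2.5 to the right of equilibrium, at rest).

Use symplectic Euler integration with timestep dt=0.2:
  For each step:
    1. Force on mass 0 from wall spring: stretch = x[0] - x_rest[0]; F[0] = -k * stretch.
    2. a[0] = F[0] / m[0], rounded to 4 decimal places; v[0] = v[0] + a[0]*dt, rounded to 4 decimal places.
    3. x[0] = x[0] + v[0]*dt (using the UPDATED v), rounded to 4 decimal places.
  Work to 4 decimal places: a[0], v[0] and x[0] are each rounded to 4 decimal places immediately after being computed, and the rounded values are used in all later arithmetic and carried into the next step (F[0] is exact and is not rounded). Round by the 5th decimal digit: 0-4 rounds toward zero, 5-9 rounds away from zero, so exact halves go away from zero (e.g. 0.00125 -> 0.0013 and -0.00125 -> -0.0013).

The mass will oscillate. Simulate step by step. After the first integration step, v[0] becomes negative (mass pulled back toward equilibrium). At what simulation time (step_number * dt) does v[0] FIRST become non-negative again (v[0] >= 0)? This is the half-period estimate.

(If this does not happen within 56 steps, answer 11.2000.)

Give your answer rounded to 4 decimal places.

Step 0: x=[6.2000] v=[0.0000]
Step 1: x=[5.8778] v=[-1.6111]
Step 2: x=[5.2749] v=[-3.0146]
Step 3: x=[4.4690] v=[-4.0295]
Step 4: x=[3.5640] v=[-4.5251]
Step 5: x=[2.6765] v=[-4.4375]
Step 6: x=[1.9209] v=[-3.7779]
Step 7: x=[1.3946] v=[-2.6314]
Step 8: x=[1.1655] v=[-1.1457]
Step 9: x=[1.2630] v=[0.4876]
First v>=0 after going negative at step 9, time=1.8000

Answer: 1.8000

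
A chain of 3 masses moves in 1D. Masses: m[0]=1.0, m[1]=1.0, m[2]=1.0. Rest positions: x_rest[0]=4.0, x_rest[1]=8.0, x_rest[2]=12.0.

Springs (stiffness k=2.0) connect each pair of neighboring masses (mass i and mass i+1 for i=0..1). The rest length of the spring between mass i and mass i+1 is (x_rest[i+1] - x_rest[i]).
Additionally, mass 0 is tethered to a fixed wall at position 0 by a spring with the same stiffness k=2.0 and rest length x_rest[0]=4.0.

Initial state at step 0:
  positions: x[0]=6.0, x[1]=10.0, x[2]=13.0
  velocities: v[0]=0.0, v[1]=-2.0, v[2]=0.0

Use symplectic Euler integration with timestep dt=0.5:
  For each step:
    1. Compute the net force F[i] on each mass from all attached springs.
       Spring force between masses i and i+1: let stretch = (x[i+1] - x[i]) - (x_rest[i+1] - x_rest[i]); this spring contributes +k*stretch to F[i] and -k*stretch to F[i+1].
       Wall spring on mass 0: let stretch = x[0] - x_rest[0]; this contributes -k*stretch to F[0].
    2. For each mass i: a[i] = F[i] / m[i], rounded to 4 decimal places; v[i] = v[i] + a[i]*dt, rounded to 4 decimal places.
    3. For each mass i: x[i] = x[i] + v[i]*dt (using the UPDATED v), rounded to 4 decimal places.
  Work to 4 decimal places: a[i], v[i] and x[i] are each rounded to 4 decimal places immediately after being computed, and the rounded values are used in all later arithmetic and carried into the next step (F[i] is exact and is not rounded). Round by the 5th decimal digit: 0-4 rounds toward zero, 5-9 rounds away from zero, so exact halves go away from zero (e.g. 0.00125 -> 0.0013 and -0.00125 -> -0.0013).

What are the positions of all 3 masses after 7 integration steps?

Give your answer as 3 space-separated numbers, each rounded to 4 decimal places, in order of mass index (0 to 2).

Answer: 3.7969 6.6094 8.6016

Derivation:
Step 0: x=[6.0000 10.0000 13.0000] v=[0.0000 -2.0000 0.0000]
Step 1: x=[5.0000 8.5000 13.5000] v=[-2.0000 -3.0000 1.0000]
Step 2: x=[3.2500 7.7500 13.5000] v=[-3.5000 -1.5000 0.0000]
Step 3: x=[2.1250 7.6250 12.6250] v=[-2.2500 -0.2500 -1.7500]
Step 4: x=[2.6875 7.2500 11.2500] v=[1.1250 -0.7500 -2.7500]
Step 5: x=[4.1875 6.5938 9.8750] v=[3.0000 -1.3125 -2.7500]
Step 6: x=[4.7969 6.3750 8.8594] v=[1.2188 -0.4376 -2.0312]
Step 7: x=[3.7969 6.6094 8.6016] v=[-2.0000 0.4687 -0.5156]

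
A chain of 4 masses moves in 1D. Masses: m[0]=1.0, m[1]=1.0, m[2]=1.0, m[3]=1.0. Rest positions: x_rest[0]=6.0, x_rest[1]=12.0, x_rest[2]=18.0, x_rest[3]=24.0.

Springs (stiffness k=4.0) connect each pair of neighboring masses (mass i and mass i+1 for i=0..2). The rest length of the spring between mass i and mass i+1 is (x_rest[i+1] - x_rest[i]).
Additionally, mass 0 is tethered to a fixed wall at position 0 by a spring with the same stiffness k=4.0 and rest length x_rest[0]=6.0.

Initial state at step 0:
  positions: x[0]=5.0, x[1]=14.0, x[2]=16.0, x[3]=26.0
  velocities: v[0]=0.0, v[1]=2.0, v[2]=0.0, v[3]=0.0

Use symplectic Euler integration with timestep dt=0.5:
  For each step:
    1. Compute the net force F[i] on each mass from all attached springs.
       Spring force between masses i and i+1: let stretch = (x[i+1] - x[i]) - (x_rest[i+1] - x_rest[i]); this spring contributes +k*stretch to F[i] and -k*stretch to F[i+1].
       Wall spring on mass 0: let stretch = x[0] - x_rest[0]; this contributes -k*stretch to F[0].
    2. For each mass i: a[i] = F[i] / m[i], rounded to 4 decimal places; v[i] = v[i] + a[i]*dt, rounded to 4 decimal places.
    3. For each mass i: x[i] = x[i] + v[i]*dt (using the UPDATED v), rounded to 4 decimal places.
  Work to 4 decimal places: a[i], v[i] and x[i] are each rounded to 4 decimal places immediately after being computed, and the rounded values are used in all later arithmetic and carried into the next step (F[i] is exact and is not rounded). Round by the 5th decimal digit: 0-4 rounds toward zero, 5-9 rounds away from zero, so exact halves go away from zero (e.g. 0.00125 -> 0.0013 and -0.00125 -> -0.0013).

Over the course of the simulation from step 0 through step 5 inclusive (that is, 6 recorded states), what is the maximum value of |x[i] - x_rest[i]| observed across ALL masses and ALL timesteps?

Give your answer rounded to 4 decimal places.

Answer: 7.0000

Derivation:
Step 0: x=[5.0000 14.0000 16.0000 26.0000] v=[0.0000 2.0000 0.0000 0.0000]
Step 1: x=[9.0000 8.0000 24.0000 22.0000] v=[8.0000 -12.0000 16.0000 -8.0000]
Step 2: x=[3.0000 19.0000 14.0000 26.0000] v=[-12.0000 22.0000 -20.0000 8.0000]
Step 3: x=[10.0000 9.0000 21.0000 24.0000] v=[14.0000 -20.0000 14.0000 -4.0000]
Step 4: x=[6.0000 12.0000 19.0000 25.0000] v=[-8.0000 6.0000 -4.0000 2.0000]
Step 5: x=[2.0000 16.0000 16.0000 26.0000] v=[-8.0000 8.0000 -6.0000 2.0000]
Max displacement = 7.0000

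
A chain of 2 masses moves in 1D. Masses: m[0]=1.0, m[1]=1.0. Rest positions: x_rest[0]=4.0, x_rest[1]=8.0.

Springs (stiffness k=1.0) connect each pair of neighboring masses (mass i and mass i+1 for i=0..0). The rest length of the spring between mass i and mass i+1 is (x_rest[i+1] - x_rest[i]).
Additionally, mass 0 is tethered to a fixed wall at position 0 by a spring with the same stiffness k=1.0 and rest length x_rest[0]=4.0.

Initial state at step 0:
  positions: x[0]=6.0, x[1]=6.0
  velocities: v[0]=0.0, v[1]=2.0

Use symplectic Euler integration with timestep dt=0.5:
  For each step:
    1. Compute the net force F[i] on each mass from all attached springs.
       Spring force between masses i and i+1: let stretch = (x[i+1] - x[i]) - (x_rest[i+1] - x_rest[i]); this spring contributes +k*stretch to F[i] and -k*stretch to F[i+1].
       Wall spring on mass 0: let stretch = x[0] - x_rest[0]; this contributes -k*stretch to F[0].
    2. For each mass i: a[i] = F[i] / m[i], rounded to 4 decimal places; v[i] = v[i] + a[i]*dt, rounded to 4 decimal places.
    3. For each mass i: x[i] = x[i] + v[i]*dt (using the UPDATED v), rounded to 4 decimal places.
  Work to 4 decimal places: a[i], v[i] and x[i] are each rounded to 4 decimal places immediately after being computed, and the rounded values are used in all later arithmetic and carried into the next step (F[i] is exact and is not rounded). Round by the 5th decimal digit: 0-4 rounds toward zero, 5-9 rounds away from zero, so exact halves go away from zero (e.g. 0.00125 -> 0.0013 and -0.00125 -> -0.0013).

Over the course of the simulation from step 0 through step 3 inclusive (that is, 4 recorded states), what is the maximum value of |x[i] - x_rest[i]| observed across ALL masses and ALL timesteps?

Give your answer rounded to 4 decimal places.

Answer: 3.4063

Derivation:
Step 0: x=[6.0000 6.0000] v=[0.0000 2.0000]
Step 1: x=[4.5000 8.0000] v=[-3.0000 4.0000]
Step 2: x=[2.7500 10.1250] v=[-3.5000 4.2500]
Step 3: x=[2.1563 11.4063] v=[-1.1875 2.5625]
Max displacement = 3.4063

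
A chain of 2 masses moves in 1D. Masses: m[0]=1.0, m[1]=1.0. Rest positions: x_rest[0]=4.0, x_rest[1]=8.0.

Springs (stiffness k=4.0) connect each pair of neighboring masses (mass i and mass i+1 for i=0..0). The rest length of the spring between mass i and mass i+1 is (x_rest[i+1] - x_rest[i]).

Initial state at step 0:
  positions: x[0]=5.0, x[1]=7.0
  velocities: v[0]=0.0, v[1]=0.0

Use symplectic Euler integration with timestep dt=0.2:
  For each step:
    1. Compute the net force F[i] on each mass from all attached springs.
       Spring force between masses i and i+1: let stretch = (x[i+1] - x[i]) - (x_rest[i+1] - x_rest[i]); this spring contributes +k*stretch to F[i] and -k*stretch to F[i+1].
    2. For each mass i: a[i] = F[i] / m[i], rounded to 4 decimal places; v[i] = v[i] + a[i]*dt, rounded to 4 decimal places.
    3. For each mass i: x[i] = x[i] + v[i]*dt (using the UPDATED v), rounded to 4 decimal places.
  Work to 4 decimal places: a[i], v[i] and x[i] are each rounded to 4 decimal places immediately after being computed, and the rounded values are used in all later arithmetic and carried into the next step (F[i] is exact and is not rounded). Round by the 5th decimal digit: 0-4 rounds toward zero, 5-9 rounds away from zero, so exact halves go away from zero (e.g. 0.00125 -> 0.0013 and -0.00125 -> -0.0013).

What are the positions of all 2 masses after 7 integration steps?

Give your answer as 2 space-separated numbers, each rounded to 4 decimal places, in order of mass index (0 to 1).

Step 0: x=[5.0000 7.0000] v=[0.0000 0.0000]
Step 1: x=[4.6800 7.3200] v=[-1.6000 1.6000]
Step 2: x=[4.1424 7.8576] v=[-2.6880 2.6880]
Step 3: x=[3.5592 8.4408] v=[-2.9158 2.9158]
Step 4: x=[3.1171 8.8829] v=[-2.2105 2.2105]
Step 5: x=[2.9575 9.0425] v=[-0.7979 0.7979]
Step 6: x=[3.1315 8.8685] v=[0.8701 -0.8701]
Step 7: x=[3.5834 8.4166] v=[2.2597 -2.2597]

Answer: 3.5834 8.4166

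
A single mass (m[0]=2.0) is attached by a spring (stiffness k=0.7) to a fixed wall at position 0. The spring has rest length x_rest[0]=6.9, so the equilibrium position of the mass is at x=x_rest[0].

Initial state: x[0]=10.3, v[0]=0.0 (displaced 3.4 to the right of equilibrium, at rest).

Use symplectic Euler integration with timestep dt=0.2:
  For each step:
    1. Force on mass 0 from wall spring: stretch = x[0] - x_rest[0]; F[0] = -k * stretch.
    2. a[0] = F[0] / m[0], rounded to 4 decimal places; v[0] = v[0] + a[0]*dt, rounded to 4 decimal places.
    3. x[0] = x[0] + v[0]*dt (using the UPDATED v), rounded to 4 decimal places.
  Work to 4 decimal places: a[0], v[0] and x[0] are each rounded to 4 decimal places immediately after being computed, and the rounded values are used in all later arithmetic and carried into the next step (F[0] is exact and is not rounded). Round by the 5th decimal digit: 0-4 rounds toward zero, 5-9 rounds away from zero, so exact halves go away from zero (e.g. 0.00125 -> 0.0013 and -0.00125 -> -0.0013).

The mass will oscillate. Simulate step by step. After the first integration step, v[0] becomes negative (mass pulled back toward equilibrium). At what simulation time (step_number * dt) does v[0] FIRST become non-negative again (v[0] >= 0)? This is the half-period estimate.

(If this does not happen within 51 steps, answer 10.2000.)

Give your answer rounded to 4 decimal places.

Step 0: x=[10.3000] v=[0.0000]
Step 1: x=[10.2524] v=[-0.2380]
Step 2: x=[10.1579] v=[-0.4727]
Step 3: x=[10.0177] v=[-0.7008]
Step 4: x=[9.8339] v=[-0.9190]
Step 5: x=[9.6090] v=[-1.1244]
Step 6: x=[9.3462] v=[-1.3140]
Step 7: x=[9.0492] v=[-1.4852]
Step 8: x=[8.7221] v=[-1.6356]
Step 9: x=[8.3695] v=[-1.7631]
Step 10: x=[7.9963] v=[-1.8660]
Step 11: x=[7.6078] v=[-1.9427]
Step 12: x=[7.2094] v=[-1.9922]
Step 13: x=[6.8066] v=[-2.0139]
Step 14: x=[6.4051] v=[-2.0074]
Step 15: x=[6.0105] v=[-1.9728]
Step 16: x=[5.6284] v=[-1.9105]
Step 17: x=[5.2641] v=[-1.8215]
Step 18: x=[4.9227] v=[-1.7070]
Step 19: x=[4.6090] v=[-1.5686]
Step 20: x=[4.3274] v=[-1.4082]
Step 21: x=[4.0818] v=[-1.2281]
Step 22: x=[3.8756] v=[-1.0308]
Step 23: x=[3.7118] v=[-0.8191]
Step 24: x=[3.5926] v=[-0.5959]
Step 25: x=[3.5197] v=[-0.3644]
Step 26: x=[3.4941] v=[-0.1278]
Step 27: x=[3.5162] v=[0.1106]
First v>=0 after going negative at step 27, time=5.4000

Answer: 5.4000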